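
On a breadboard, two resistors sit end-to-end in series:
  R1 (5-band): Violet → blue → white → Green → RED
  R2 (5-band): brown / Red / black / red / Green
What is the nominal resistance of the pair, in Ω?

R1: violet, blue, white → 769; green ×10^5 → 76900000 Ω.
R2: brown, red, black → 120; red ×10^2 → 12000 Ω.
Series: 76900000 + 12000 = 76912000 Ω.

76912000 Ω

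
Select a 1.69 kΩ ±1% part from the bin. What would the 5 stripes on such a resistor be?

1690 Ω = 169 × 10^1.
1 → brown
6 → blue
9 → white
Multiplier 10^1 → brown.
±1% tolerance → brown.

brown, blue, white, brown, brown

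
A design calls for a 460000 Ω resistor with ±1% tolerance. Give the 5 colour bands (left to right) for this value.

460000 Ω = 460 × 10^3.
4 → yellow
6 → blue
0 → black
Multiplier 10^3 → orange.
±1% tolerance → brown.

yellow, blue, black, orange, brown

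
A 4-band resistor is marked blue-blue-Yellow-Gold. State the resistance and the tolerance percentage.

Blue → 6 (first significant figure)
Blue → 6 (second significant figure)
Yellow → ×10^4 multiplier
Gold → ±5% tolerance
66 × 10000 = 660000 Ω

660000 Ω ±5%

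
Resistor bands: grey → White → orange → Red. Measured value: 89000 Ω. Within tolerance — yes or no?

yes

Grey → 8 (first significant figure)
White → 9 (second significant figure)
Orange → ×10^3 multiplier
Red → ±2% tolerance
89 × 1000 = 89000 Ω
Allowed range: 87220 Ω to 90780 Ω.
89000 Ω lies inside that range.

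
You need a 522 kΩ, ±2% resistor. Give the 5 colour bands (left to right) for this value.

522000 Ω = 522 × 10^3.
5 → green
2 → red
2 → red
Multiplier 10^3 → orange.
±2% tolerance → red.

green, red, red, orange, red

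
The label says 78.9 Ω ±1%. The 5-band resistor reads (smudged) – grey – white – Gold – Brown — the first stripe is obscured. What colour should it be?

78.9 Ω = 789 × 10^-1.
The first band gives digit 7 of the significand, and 7 is violet.

violet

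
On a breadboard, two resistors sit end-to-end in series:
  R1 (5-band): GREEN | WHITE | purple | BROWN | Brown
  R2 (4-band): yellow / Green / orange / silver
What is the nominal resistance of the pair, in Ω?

50970 Ω

R1: green, white, violet → 597; brown ×10 → 5970 Ω.
R2: yellow, green → 45; orange ×10^3 → 45000 Ω.
Series: 5970 + 45000 = 50970 Ω.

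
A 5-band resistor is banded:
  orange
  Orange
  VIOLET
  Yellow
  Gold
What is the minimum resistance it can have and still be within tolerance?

3201500 Ω

Orange → 3 (first significant figure)
Orange → 3 (second significant figure)
Violet → 7 (third significant figure)
Yellow → ×10^4 multiplier
Gold → ±5% tolerance
337 × 10000 = 3370000 Ω
Minimum = 3370000 × (1 − 5/100) = 3201500 Ω.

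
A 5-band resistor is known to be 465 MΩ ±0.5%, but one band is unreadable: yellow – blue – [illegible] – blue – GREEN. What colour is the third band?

green

465000000 Ω = 465 × 10^6.
The third band gives digit 5 of the significand, and 5 is green.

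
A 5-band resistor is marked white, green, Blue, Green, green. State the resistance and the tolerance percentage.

95600000 Ω ±0.5%

White → 9 (first significant figure)
Green → 5 (second significant figure)
Blue → 6 (third significant figure)
Green → ×10^5 multiplier
Green → ±0.5% tolerance
956 × 100000 = 95600000 Ω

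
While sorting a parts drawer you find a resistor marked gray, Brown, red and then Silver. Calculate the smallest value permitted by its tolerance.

Grey → 8 (first significant figure)
Brown → 1 (second significant figure)
Red → ×10^2 multiplier
Silver → ±10% tolerance
81 × 100 = 8100 Ω
Smallest = 8100 × (1 − 10/100) = 7290 Ω.

7290 Ω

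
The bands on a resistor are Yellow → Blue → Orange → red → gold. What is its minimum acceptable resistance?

43985 Ω

Yellow → 4 (first significant figure)
Blue → 6 (second significant figure)
Orange → 3 (third significant figure)
Red → ×10^2 multiplier
Gold → ±5% tolerance
463 × 100 = 46300 Ω
Minimum = 46300 × (1 − 5/100) = 43985 Ω.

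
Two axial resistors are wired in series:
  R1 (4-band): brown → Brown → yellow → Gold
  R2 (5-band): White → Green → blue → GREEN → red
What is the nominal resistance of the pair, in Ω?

95710000 Ω

R1: brown, brown → 11; yellow ×10^4 → 110000 Ω.
R2: white, green, blue → 956; green ×10^5 → 95600000 Ω.
Series: 110000 + 95600000 = 95710000 Ω.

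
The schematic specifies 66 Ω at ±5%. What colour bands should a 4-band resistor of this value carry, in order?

blue, blue, black, gold

66 Ω = 66 × 10^0.
6 → blue
6 → blue
Multiplier 10^0 → black.
±5% tolerance → gold.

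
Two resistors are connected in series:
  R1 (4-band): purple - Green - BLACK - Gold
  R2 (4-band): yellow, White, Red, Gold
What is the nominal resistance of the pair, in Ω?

R1: violet, green → 75; black ×1 → 75 Ω.
R2: yellow, white → 49; red ×10^2 → 4900 Ω.
Series: 75 + 4900 = 4975 Ω.

4975 Ω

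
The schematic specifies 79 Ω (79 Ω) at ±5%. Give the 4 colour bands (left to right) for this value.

violet, white, black, gold

79 Ω = 79 × 10^0.
7 → violet
9 → white
Multiplier 10^0 → black.
±5% tolerance → gold.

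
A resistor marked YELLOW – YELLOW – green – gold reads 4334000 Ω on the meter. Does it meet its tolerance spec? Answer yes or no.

Yellow → 4 (first significant figure)
Yellow → 4 (second significant figure)
Green → ×10^5 multiplier
Gold → ±5% tolerance
44 × 100000 = 4400000 Ω
Allowed range: 4180000 Ω to 4620000 Ω.
4334000 Ω lies inside that range.

yes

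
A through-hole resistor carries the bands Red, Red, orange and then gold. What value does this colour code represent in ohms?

Red → 2 (first significant figure)
Red → 2 (second significant figure)
Orange → ×10^3 multiplier
22 × 1000 = 22000 Ω

22000 Ω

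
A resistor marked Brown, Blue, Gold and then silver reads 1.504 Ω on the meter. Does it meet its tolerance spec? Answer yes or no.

Brown → 1 (first significant figure)
Blue → 6 (second significant figure)
Gold → ×0.1 multiplier
Silver → ±10% tolerance
16 × 0.1 = 1.6 Ω
Allowed range: 1.44 Ω to 1.76 Ω.
1.504 Ω lies inside that range.

yes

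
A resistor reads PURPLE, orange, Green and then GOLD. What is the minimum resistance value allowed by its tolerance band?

6935000 Ω

Violet → 7 (first significant figure)
Orange → 3 (second significant figure)
Green → ×10^5 multiplier
Gold → ±5% tolerance
73 × 100000 = 7300000 Ω
Minimum = 7300000 × (1 − 5/100) = 6935000 Ω.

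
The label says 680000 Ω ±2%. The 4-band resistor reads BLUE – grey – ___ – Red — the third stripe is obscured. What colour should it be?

yellow

680000 Ω = 68 × 10^4.
The third band is the multiplier, 10^4, which is yellow.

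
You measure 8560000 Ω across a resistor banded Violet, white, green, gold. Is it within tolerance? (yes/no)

no

Violet → 7 (first significant figure)
White → 9 (second significant figure)
Green → ×10^5 multiplier
Gold → ±5% tolerance
79 × 100000 = 7900000 Ω
Allowed range: 7505000 Ω to 8295000 Ω.
8560000 Ω lies outside that range.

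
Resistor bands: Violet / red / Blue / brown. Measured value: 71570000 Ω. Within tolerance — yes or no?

yes

Violet → 7 (first significant figure)
Red → 2 (second significant figure)
Blue → ×10^6 multiplier
Brown → ±1% tolerance
72 × 1000000 = 72000000 Ω
Allowed range: 71280000 Ω to 72720000 Ω.
71570000 Ω lies inside that range.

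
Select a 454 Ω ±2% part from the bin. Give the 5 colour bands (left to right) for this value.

yellow, green, yellow, black, red

454 Ω = 454 × 10^0.
4 → yellow
5 → green
4 → yellow
Multiplier 10^0 → black.
±2% tolerance → red.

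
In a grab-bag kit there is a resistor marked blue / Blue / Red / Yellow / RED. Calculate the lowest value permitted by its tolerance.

Blue → 6 (first significant figure)
Blue → 6 (second significant figure)
Red → 2 (third significant figure)
Yellow → ×10^4 multiplier
Red → ±2% tolerance
662 × 10000 = 6620000 Ω
Lowest = 6620000 × (1 − 2/100) = 6487600 Ω.

6487600 Ω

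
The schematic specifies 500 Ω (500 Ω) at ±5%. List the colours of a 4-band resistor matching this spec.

500 Ω = 50 × 10^1.
5 → green
0 → black
Multiplier 10^1 → brown.
±5% tolerance → gold.

green, black, brown, gold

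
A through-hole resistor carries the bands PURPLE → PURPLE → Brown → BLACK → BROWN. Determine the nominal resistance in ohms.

Violet → 7 (first significant figure)
Violet → 7 (second significant figure)
Brown → 1 (third significant figure)
Black → ×1 multiplier
771 × 1 = 771 Ω

771 Ω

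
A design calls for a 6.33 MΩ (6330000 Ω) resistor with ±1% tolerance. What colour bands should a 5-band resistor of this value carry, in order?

blue, orange, orange, yellow, brown

6330000 Ω = 633 × 10^4.
6 → blue
3 → orange
3 → orange
Multiplier 10^4 → yellow.
±1% tolerance → brown.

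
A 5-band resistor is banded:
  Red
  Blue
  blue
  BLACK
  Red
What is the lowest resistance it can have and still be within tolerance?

260.68 Ω

Red → 2 (first significant figure)
Blue → 6 (second significant figure)
Blue → 6 (third significant figure)
Black → ×1 multiplier
Red → ±2% tolerance
266 × 1 = 266 Ω
Lowest = 266 × (1 − 2/100) = 260.68 Ω.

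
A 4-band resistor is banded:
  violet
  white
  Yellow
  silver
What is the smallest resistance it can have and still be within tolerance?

Violet → 7 (first significant figure)
White → 9 (second significant figure)
Yellow → ×10^4 multiplier
Silver → ±10% tolerance
79 × 10000 = 790000 Ω
Smallest = 790000 × (1 − 10/100) = 711000 Ω.

711000 Ω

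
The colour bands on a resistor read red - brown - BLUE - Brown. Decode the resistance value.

21000000 Ω

Red → 2 (first significant figure)
Brown → 1 (second significant figure)
Blue → ×10^6 multiplier
21 × 1000000 = 21000000 Ω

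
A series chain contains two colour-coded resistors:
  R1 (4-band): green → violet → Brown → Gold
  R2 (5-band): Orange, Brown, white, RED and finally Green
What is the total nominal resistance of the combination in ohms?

32470 Ω

R1: green, violet → 57; brown ×10 → 570 Ω.
R2: orange, brown, white → 319; red ×10^2 → 31900 Ω.
Series: 570 + 31900 = 32470 Ω.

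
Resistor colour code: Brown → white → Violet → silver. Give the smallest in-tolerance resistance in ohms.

Brown → 1 (first significant figure)
White → 9 (second significant figure)
Violet → ×10^7 multiplier
Silver → ±10% tolerance
19 × 10000000 = 190000000 Ω
Smallest = 190000000 × (1 − 10/100) = 171000000 Ω.

171000000 Ω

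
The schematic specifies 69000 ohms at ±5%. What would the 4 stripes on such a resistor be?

blue, white, orange, gold

69000 Ω = 69 × 10^3.
6 → blue
9 → white
Multiplier 10^3 → orange.
±5% tolerance → gold.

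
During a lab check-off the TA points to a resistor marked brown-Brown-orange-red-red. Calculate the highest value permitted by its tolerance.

11526 Ω

Brown → 1 (first significant figure)
Brown → 1 (second significant figure)
Orange → 3 (third significant figure)
Red → ×10^2 multiplier
Red → ±2% tolerance
113 × 100 = 11300 Ω
Highest = 11300 × (1 + 2/100) = 11526 Ω.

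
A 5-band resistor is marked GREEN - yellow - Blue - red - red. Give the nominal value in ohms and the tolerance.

Green → 5 (first significant figure)
Yellow → 4 (second significant figure)
Blue → 6 (third significant figure)
Red → ×10^2 multiplier
Red → ±2% tolerance
546 × 100 = 54600 Ω

54600 Ω ±2%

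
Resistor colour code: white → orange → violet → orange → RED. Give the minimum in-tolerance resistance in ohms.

White → 9 (first significant figure)
Orange → 3 (second significant figure)
Violet → 7 (third significant figure)
Orange → ×10^3 multiplier
Red → ±2% tolerance
937 × 1000 = 937000 Ω
Minimum = 937000 × (1 − 2/100) = 918260 Ω.

918260 Ω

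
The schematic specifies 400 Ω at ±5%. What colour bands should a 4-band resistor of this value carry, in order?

400 Ω = 40 × 10^1.
4 → yellow
0 → black
Multiplier 10^1 → brown.
±5% tolerance → gold.

yellow, black, brown, gold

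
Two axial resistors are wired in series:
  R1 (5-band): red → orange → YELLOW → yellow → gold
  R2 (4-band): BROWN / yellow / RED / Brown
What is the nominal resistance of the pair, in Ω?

2341400 Ω

R1: red, orange, yellow → 234; yellow ×10^4 → 2340000 Ω.
R2: brown, yellow → 14; red ×10^2 → 1400 Ω.
Series: 2340000 + 1400 = 2341400 Ω.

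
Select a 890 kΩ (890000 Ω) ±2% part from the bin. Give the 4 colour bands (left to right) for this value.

grey, white, yellow, red

890000 Ω = 89 × 10^4.
8 → grey
9 → white
Multiplier 10^4 → yellow.
±2% tolerance → red.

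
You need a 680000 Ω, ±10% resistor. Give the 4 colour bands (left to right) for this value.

680000 Ω = 68 × 10^4.
6 → blue
8 → grey
Multiplier 10^4 → yellow.
±10% tolerance → silver.

blue, grey, yellow, silver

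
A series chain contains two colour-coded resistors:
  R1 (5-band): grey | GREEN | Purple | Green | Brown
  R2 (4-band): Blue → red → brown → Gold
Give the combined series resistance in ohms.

R1: grey, green, violet → 857; green ×10^5 → 85700000 Ω.
R2: blue, red → 62; brown ×10 → 620 Ω.
Series: 85700000 + 620 = 85700620 Ω.

85700620 Ω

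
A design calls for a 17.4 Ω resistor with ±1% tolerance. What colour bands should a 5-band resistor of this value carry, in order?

brown, violet, yellow, gold, brown

17.4 Ω = 174 × 10^-1.
1 → brown
7 → violet
4 → yellow
Multiplier 10^-1 → gold.
±1% tolerance → brown.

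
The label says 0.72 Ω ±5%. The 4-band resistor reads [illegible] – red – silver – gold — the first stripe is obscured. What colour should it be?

0.72 Ω = 72 × 10^-2.
The first band gives digit 7 of the significand, and 7 is violet.

violet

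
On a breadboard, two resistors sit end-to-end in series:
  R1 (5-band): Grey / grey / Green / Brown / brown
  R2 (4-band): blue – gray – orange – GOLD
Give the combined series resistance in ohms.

76850 Ω

R1: grey, grey, green → 885; brown ×10 → 8850 Ω.
R2: blue, grey → 68; orange ×10^3 → 68000 Ω.
Series: 8850 + 68000 = 76850 Ω.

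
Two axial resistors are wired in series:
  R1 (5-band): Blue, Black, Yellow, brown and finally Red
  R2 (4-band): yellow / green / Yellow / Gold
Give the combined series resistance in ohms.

R1: blue, black, yellow → 604; brown ×10 → 6040 Ω.
R2: yellow, green → 45; yellow ×10^4 → 450000 Ω.
Series: 6040 + 450000 = 456040 Ω.

456040 Ω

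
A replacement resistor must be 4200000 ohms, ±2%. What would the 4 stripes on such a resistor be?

yellow, red, green, red

4200000 Ω = 42 × 10^5.
4 → yellow
2 → red
Multiplier 10^5 → green.
±2% tolerance → red.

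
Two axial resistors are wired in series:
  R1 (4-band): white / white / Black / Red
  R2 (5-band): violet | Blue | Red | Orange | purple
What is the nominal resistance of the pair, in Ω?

762099 Ω

R1: white, white → 99; black ×1 → 99 Ω.
R2: violet, blue, red → 762; orange ×10^3 → 762000 Ω.
Series: 99 + 762000 = 762099 Ω.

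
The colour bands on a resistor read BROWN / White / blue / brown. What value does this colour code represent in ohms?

Brown → 1 (first significant figure)
White → 9 (second significant figure)
Blue → ×10^6 multiplier
19 × 1000000 = 19000000 Ω

19000000 Ω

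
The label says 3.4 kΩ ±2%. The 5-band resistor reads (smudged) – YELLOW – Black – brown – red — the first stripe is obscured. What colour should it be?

orange

3400 Ω = 340 × 10^1.
The first band gives digit 3 of the significand, and 3 is orange.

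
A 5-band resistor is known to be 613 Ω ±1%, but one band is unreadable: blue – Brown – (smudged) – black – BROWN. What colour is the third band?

orange

613 Ω = 613 × 10^0.
The third band gives digit 3 of the significand, and 3 is orange.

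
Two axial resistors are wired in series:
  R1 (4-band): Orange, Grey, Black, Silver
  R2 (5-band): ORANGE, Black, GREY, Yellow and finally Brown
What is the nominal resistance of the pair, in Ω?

3080038 Ω

R1: orange, grey → 38; black ×1 → 38 Ω.
R2: orange, black, grey → 308; yellow ×10^4 → 3080000 Ω.
Series: 38 + 3080000 = 3080038 Ω.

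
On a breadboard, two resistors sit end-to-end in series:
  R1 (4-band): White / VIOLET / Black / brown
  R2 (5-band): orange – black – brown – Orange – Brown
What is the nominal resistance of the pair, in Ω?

R1: white, violet → 97; black ×1 → 97 Ω.
R2: orange, black, brown → 301; orange ×10^3 → 301000 Ω.
Series: 97 + 301000 = 301097 Ω.

301097 Ω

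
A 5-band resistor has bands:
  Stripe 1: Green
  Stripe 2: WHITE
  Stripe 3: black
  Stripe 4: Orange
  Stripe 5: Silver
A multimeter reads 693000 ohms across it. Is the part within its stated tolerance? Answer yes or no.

Green → 5 (first significant figure)
White → 9 (second significant figure)
Black → 0 (third significant figure)
Orange → ×10^3 multiplier
Silver → ±10% tolerance
590 × 1000 = 590000 Ω
Allowed range: 531000 Ω to 649000 Ω.
693000 ohms lies outside that range.

no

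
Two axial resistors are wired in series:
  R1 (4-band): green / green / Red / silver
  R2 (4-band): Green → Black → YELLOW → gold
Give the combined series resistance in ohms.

505500 Ω

R1: green, green → 55; red ×10^2 → 5500 Ω.
R2: green, black → 50; yellow ×10^4 → 500000 Ω.
Series: 5500 + 500000 = 505500 Ω.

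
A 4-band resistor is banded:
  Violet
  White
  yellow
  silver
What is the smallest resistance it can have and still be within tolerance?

711000 Ω

Violet → 7 (first significant figure)
White → 9 (second significant figure)
Yellow → ×10^4 multiplier
Silver → ±10% tolerance
79 × 10000 = 790000 Ω
Smallest = 790000 × (1 − 10/100) = 711000 Ω.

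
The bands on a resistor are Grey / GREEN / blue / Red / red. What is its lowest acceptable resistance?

Grey → 8 (first significant figure)
Green → 5 (second significant figure)
Blue → 6 (third significant figure)
Red → ×10^2 multiplier
Red → ±2% tolerance
856 × 100 = 85600 Ω
Lowest = 85600 × (1 − 2/100) = 83888 Ω.

83888 Ω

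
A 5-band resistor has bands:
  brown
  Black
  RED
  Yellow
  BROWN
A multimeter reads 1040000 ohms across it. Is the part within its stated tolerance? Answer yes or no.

Brown → 1 (first significant figure)
Black → 0 (second significant figure)
Red → 2 (third significant figure)
Yellow → ×10^4 multiplier
Brown → ±1% tolerance
102 × 10000 = 1020000 Ω
Allowed range: 1009800 Ω to 1030200 Ω.
1040000 ohms lies outside that range.

no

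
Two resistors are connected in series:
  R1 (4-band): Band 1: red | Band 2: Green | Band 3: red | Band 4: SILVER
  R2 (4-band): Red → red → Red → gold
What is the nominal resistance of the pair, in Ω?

4700 Ω

R1: red, green → 25; red ×10^2 → 2500 Ω.
R2: red, red → 22; red ×10^2 → 2200 Ω.
Series: 2500 + 2200 = 4700 Ω.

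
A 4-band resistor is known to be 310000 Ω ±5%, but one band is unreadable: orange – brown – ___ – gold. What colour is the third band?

310000 Ω = 31 × 10^4.
The third band is the multiplier, 10^4, which is yellow.

yellow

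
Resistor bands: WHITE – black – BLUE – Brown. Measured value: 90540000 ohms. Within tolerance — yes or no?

White → 9 (first significant figure)
Black → 0 (second significant figure)
Blue → ×10^6 multiplier
Brown → ±1% tolerance
90 × 1000000 = 90000000 Ω
Allowed range: 89100000 Ω to 90900000 Ω.
90540000 ohms lies inside that range.

yes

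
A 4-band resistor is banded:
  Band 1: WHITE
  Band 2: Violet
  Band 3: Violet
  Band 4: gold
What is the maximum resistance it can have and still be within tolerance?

1018500000 Ω

White → 9 (first significant figure)
Violet → 7 (second significant figure)
Violet → ×10^7 multiplier
Gold → ±5% tolerance
97 × 10000000 = 970000000 Ω
Maximum = 970000000 × (1 + 5/100) = 1018500000 Ω.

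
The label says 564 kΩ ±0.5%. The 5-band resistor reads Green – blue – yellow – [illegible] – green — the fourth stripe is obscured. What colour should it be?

orange

564000 Ω = 564 × 10^3.
The fourth band is the multiplier, 10^3, which is orange.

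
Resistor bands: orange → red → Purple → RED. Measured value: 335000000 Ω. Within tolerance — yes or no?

Orange → 3 (first significant figure)
Red → 2 (second significant figure)
Violet → ×10^7 multiplier
Red → ±2% tolerance
32 × 10000000 = 320000000 Ω
Allowed range: 313600000 Ω to 326400000 Ω.
335000000 Ω lies outside that range.

no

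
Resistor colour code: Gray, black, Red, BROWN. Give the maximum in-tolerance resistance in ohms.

8080 Ω

Grey → 8 (first significant figure)
Black → 0 (second significant figure)
Red → ×10^2 multiplier
Brown → ±1% tolerance
80 × 100 = 8000 Ω
Maximum = 8000 × (1 + 1/100) = 8080 Ω.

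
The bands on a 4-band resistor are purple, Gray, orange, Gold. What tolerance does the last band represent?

The last band, gold, is the tolerance band.
Gold corresponds to ±5%.

±5%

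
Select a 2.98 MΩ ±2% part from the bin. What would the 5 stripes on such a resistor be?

red, white, grey, yellow, red

2980000 Ω = 298 × 10^4.
2 → red
9 → white
8 → grey
Multiplier 10^4 → yellow.
±2% tolerance → red.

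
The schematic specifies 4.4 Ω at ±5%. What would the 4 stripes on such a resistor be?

yellow, yellow, gold, gold

4.4 Ω = 44 × 10^-1.
4 → yellow
4 → yellow
Multiplier 10^-1 → gold.
±5% tolerance → gold.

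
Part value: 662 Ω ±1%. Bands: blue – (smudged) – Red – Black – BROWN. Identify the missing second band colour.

blue

662 Ω = 662 × 10^0.
The second band gives digit 6 of the significand, and 6 is blue.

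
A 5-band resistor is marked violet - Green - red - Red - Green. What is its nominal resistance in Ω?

75200 Ω

Violet → 7 (first significant figure)
Green → 5 (second significant figure)
Red → 2 (third significant figure)
Red → ×10^2 multiplier
752 × 100 = 75200 Ω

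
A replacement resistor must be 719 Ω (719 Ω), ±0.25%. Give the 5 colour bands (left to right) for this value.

719 Ω = 719 × 10^0.
7 → violet
1 → brown
9 → white
Multiplier 10^0 → black.
±0.25% tolerance → blue.

violet, brown, white, black, blue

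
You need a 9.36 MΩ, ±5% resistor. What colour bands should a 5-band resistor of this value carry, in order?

9360000 Ω = 936 × 10^4.
9 → white
3 → orange
6 → blue
Multiplier 10^4 → yellow.
±5% tolerance → gold.

white, orange, blue, yellow, gold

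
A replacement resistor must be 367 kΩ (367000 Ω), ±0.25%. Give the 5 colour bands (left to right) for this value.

orange, blue, violet, orange, blue

367000 Ω = 367 × 10^3.
3 → orange
6 → blue
7 → violet
Multiplier 10^3 → orange.
±0.25% tolerance → blue.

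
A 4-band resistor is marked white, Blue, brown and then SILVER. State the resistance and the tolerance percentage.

960 Ω ±10%

White → 9 (first significant figure)
Blue → 6 (second significant figure)
Brown → ×10 multiplier
Silver → ±10% tolerance
96 × 10 = 960 Ω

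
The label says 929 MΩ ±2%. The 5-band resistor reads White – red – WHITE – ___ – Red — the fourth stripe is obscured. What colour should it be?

929000000 Ω = 929 × 10^6.
The fourth band is the multiplier, 10^6, which is blue.

blue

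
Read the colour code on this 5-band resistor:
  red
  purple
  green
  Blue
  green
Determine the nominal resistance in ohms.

275000000 Ω

Red → 2 (first significant figure)
Violet → 7 (second significant figure)
Green → 5 (third significant figure)
Blue → ×10^6 multiplier
275 × 1000000 = 275000000 Ω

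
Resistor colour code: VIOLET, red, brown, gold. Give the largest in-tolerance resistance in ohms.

Violet → 7 (first significant figure)
Red → 2 (second significant figure)
Brown → ×10 multiplier
Gold → ±5% tolerance
72 × 10 = 720 Ω
Largest = 720 × (1 + 5/100) = 756 Ω.

756 Ω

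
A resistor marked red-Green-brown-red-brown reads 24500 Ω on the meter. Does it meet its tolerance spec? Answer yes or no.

Red → 2 (first significant figure)
Green → 5 (second significant figure)
Brown → 1 (third significant figure)
Red → ×10^2 multiplier
Brown → ±1% tolerance
251 × 100 = 25100 Ω
Allowed range: 24849 Ω to 25351 Ω.
24500 Ω lies outside that range.

no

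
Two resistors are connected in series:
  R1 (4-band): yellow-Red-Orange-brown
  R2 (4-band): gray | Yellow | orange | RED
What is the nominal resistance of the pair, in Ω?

R1: yellow, red → 42; orange ×10^3 → 42000 Ω.
R2: grey, yellow → 84; orange ×10^3 → 84000 Ω.
Series: 42000 + 84000 = 126000 Ω.

126000 Ω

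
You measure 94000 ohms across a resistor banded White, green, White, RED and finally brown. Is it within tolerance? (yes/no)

no

White → 9 (first significant figure)
Green → 5 (second significant figure)
White → 9 (third significant figure)
Red → ×10^2 multiplier
Brown → ±1% tolerance
959 × 100 = 95900 Ω
Allowed range: 94941 Ω to 96859 Ω.
94000 ohms lies outside that range.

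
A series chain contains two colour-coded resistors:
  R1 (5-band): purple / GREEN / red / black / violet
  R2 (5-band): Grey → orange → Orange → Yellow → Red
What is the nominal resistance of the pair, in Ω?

8330752 Ω

R1: violet, green, red → 752; black ×1 → 752 Ω.
R2: grey, orange, orange → 833; yellow ×10^4 → 8330000 Ω.
Series: 752 + 8330000 = 8330752 Ω.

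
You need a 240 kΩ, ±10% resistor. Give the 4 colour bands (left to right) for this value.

red, yellow, yellow, silver

240000 Ω = 24 × 10^4.
2 → red
4 → yellow
Multiplier 10^4 → yellow.
±10% tolerance → silver.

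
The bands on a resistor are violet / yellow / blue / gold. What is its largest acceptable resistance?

Violet → 7 (first significant figure)
Yellow → 4 (second significant figure)
Blue → ×10^6 multiplier
Gold → ±5% tolerance
74 × 1000000 = 74000000 Ω
Largest = 74000000 × (1 + 5/100) = 77700000 Ω.

77700000 Ω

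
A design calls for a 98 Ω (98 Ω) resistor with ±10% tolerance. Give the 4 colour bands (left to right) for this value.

98 Ω = 98 × 10^0.
9 → white
8 → grey
Multiplier 10^0 → black.
±10% tolerance → silver.

white, grey, black, silver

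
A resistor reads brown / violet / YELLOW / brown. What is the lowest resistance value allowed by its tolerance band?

Brown → 1 (first significant figure)
Violet → 7 (second significant figure)
Yellow → ×10^4 multiplier
Brown → ±1% tolerance
17 × 10000 = 170000 Ω
Lowest = 170000 × (1 − 1/100) = 168300 Ω.

168300 Ω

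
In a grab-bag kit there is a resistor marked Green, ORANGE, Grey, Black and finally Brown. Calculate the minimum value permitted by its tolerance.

532.62 Ω

Green → 5 (first significant figure)
Orange → 3 (second significant figure)
Grey → 8 (third significant figure)
Black → ×1 multiplier
Brown → ±1% tolerance
538 × 1 = 538 Ω
Minimum = 538 × (1 − 1/100) = 532.62 Ω.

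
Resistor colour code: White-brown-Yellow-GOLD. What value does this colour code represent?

White → 9 (first significant figure)
Brown → 1 (second significant figure)
Yellow → ×10^4 multiplier
91 × 10000 = 910000 Ω

910000 Ω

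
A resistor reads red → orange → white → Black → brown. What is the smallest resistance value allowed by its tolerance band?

Red → 2 (first significant figure)
Orange → 3 (second significant figure)
White → 9 (third significant figure)
Black → ×1 multiplier
Brown → ±1% tolerance
239 × 1 = 239 Ω
Smallest = 239 × (1 − 1/100) = 236.61 Ω.

236.61 Ω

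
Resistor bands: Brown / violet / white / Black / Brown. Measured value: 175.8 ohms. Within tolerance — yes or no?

Brown → 1 (first significant figure)
Violet → 7 (second significant figure)
White → 9 (third significant figure)
Black → ×1 multiplier
Brown → ±1% tolerance
179 × 1 = 179 Ω
Allowed range: 177.21 Ω to 180.79 Ω.
175.8 ohms lies outside that range.

no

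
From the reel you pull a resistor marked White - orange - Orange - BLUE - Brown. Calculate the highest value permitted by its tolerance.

942330000 Ω

White → 9 (first significant figure)
Orange → 3 (second significant figure)
Orange → 3 (third significant figure)
Blue → ×10^6 multiplier
Brown → ±1% tolerance
933 × 1000000 = 933000000 Ω
Highest = 933000000 × (1 + 1/100) = 942330000 Ω.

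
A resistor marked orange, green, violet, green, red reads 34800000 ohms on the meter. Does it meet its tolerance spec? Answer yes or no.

no

Orange → 3 (first significant figure)
Green → 5 (second significant figure)
Violet → 7 (third significant figure)
Green → ×10^5 multiplier
Red → ±2% tolerance
357 × 100000 = 35700000 Ω
Allowed range: 34986000 Ω to 36414000 Ω.
34800000 ohms lies outside that range.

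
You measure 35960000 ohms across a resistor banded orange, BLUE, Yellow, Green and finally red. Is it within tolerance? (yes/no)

yes

Orange → 3 (first significant figure)
Blue → 6 (second significant figure)
Yellow → 4 (third significant figure)
Green → ×10^5 multiplier
Red → ±2% tolerance
364 × 100000 = 36400000 Ω
Allowed range: 35672000 Ω to 37128000 Ω.
35960000 ohms lies inside that range.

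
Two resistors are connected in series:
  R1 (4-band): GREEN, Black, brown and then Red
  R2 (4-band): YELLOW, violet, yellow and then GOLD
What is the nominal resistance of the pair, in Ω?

470500 Ω

R1: green, black → 50; brown ×10 → 500 Ω.
R2: yellow, violet → 47; yellow ×10^4 → 470000 Ω.
Series: 500 + 470000 = 470500 Ω.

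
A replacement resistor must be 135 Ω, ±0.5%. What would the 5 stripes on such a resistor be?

brown, orange, green, black, green

135 Ω = 135 × 10^0.
1 → brown
3 → orange
5 → green
Multiplier 10^0 → black.
±0.5% tolerance → green.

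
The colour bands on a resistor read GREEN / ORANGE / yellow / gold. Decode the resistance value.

530000 Ω

Green → 5 (first significant figure)
Orange → 3 (second significant figure)
Yellow → ×10^4 multiplier
53 × 10000 = 530000 Ω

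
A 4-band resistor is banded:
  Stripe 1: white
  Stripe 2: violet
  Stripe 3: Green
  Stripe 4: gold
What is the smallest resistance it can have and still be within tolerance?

White → 9 (first significant figure)
Violet → 7 (second significant figure)
Green → ×10^5 multiplier
Gold → ±5% tolerance
97 × 100000 = 9700000 Ω
Smallest = 9700000 × (1 − 5/100) = 9215000 Ω.

9215000 Ω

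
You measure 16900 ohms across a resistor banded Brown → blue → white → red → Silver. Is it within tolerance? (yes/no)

yes

Brown → 1 (first significant figure)
Blue → 6 (second significant figure)
White → 9 (third significant figure)
Red → ×10^2 multiplier
Silver → ±10% tolerance
169 × 100 = 16900 Ω
Allowed range: 15210 Ω to 18590 Ω.
16900 ohms lies inside that range.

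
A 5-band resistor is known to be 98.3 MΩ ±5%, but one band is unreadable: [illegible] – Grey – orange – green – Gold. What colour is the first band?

98300000 Ω = 983 × 10^5.
The first band gives digit 9 of the significand, and 9 is white.

white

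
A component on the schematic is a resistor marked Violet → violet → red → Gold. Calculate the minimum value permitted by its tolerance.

7315 Ω

Violet → 7 (first significant figure)
Violet → 7 (second significant figure)
Red → ×10^2 multiplier
Gold → ±5% tolerance
77 × 100 = 7700 Ω
Minimum = 7700 × (1 − 5/100) = 7315 Ω.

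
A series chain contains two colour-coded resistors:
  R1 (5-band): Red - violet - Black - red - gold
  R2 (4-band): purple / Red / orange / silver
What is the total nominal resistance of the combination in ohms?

R1: red, violet, black → 270; red ×10^2 → 27000 Ω.
R2: violet, red → 72; orange ×10^3 → 72000 Ω.
Series: 27000 + 72000 = 99000 Ω.

99000 Ω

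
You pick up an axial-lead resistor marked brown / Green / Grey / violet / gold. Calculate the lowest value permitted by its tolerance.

1501000000 Ω

Brown → 1 (first significant figure)
Green → 5 (second significant figure)
Grey → 8 (third significant figure)
Violet → ×10^7 multiplier
Gold → ±5% tolerance
158 × 10000000 = 1580000000 Ω
Lowest = 1580000000 × (1 − 5/100) = 1501000000 Ω.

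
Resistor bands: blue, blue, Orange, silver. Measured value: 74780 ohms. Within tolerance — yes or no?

Blue → 6 (first significant figure)
Blue → 6 (second significant figure)
Orange → ×10^3 multiplier
Silver → ±10% tolerance
66 × 1000 = 66000 Ω
Allowed range: 59400 Ω to 72600 Ω.
74780 ohms lies outside that range.

no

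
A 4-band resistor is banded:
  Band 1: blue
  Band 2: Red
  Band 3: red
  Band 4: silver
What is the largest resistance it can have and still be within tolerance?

Blue → 6 (first significant figure)
Red → 2 (second significant figure)
Red → ×10^2 multiplier
Silver → ±10% tolerance
62 × 100 = 6200 Ω
Largest = 6200 × (1 + 10/100) = 6820 Ω.

6820 Ω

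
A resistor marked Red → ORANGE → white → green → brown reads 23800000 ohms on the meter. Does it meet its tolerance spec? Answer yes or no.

yes

Red → 2 (first significant figure)
Orange → 3 (second significant figure)
White → 9 (third significant figure)
Green → ×10^5 multiplier
Brown → ±1% tolerance
239 × 100000 = 23900000 Ω
Allowed range: 23661000 Ω to 24139000 Ω.
23800000 ohms lies inside that range.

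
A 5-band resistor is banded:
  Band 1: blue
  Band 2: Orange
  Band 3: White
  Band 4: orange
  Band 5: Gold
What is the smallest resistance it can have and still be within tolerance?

607050 Ω

Blue → 6 (first significant figure)
Orange → 3 (second significant figure)
White → 9 (third significant figure)
Orange → ×10^3 multiplier
Gold → ±5% tolerance
639 × 1000 = 639000 Ω
Smallest = 639000 × (1 − 5/100) = 607050 Ω.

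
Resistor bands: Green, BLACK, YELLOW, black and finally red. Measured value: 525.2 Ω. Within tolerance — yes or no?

no

Green → 5 (first significant figure)
Black → 0 (second significant figure)
Yellow → 4 (third significant figure)
Black → ×1 multiplier
Red → ±2% tolerance
504 × 1 = 504 Ω
Allowed range: 493.92 Ω to 514.08 Ω.
525.2 Ω lies outside that range.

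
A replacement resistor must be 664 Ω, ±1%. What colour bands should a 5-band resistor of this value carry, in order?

blue, blue, yellow, black, brown

664 Ω = 664 × 10^0.
6 → blue
6 → blue
4 → yellow
Multiplier 10^0 → black.
±1% tolerance → brown.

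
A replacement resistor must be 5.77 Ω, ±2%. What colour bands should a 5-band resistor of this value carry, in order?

5.77 Ω = 577 × 10^-2.
5 → green
7 → violet
7 → violet
Multiplier 10^-2 → silver.
±2% tolerance → red.

green, violet, violet, silver, red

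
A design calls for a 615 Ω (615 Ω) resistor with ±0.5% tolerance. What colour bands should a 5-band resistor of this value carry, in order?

615 Ω = 615 × 10^0.
6 → blue
1 → brown
5 → green
Multiplier 10^0 → black.
±0.5% tolerance → green.

blue, brown, green, black, green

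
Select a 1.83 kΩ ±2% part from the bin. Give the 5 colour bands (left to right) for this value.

1830 Ω = 183 × 10^1.
1 → brown
8 → grey
3 → orange
Multiplier 10^1 → brown.
±2% tolerance → red.

brown, grey, orange, brown, red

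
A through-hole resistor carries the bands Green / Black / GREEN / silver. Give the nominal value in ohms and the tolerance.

5000000 Ω ±10%

Green → 5 (first significant figure)
Black → 0 (second significant figure)
Green → ×10^5 multiplier
Silver → ±10% tolerance
50 × 100000 = 5000000 Ω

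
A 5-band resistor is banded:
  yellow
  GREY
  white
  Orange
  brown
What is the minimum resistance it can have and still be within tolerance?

Yellow → 4 (first significant figure)
Grey → 8 (second significant figure)
White → 9 (third significant figure)
Orange → ×10^3 multiplier
Brown → ±1% tolerance
489 × 1000 = 489000 Ω
Minimum = 489000 × (1 − 1/100) = 484110 Ω.

484110 Ω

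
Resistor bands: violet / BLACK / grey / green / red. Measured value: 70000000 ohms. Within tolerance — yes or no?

Violet → 7 (first significant figure)
Black → 0 (second significant figure)
Grey → 8 (third significant figure)
Green → ×10^5 multiplier
Red → ±2% tolerance
708 × 100000 = 70800000 Ω
Allowed range: 69384000 Ω to 72216000 Ω.
70000000 ohms lies inside that range.

yes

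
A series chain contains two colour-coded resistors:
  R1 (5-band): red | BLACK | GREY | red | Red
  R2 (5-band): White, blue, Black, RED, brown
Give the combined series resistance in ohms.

116800 Ω

R1: red, black, grey → 208; red ×10^2 → 20800 Ω.
R2: white, blue, black → 960; red ×10^2 → 96000 Ω.
Series: 20800 + 96000 = 116800 Ω.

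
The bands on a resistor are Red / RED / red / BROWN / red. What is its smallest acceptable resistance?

Red → 2 (first significant figure)
Red → 2 (second significant figure)
Red → 2 (third significant figure)
Brown → ×10 multiplier
Red → ±2% tolerance
222 × 10 = 2220 Ω
Smallest = 2220 × (1 − 2/100) = 2175.6 Ω.

2175.6 Ω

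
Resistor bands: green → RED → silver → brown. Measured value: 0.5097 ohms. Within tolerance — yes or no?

Green → 5 (first significant figure)
Red → 2 (second significant figure)
Silver → ×0.01 multiplier
Brown → ±1% tolerance
52 × 0.01 = 0.52 Ω
Allowed range: 0.5148 Ω to 0.5252 Ω.
0.5097 ohms lies outside that range.

no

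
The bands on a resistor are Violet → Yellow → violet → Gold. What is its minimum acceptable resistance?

Violet → 7 (first significant figure)
Yellow → 4 (second significant figure)
Violet → ×10^7 multiplier
Gold → ±5% tolerance
74 × 10000000 = 740000000 Ω
Minimum = 740000000 × (1 − 5/100) = 703000000 Ω.

703000000 Ω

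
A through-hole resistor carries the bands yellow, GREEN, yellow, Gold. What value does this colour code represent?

450000 Ω

Yellow → 4 (first significant figure)
Green → 5 (second significant figure)
Yellow → ×10^4 multiplier
45 × 10000 = 450000 Ω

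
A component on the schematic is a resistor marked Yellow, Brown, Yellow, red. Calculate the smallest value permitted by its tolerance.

Yellow → 4 (first significant figure)
Brown → 1 (second significant figure)
Yellow → ×10^4 multiplier
Red → ±2% tolerance
41 × 10000 = 410000 Ω
Smallest = 410000 × (1 − 2/100) = 401800 Ω.

401800 Ω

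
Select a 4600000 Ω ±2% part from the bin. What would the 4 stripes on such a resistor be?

yellow, blue, green, red

4600000 Ω = 46 × 10^5.
4 → yellow
6 → blue
Multiplier 10^5 → green.
±2% tolerance → red.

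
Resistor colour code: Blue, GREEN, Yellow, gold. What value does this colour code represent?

Blue → 6 (first significant figure)
Green → 5 (second significant figure)
Yellow → ×10^4 multiplier
65 × 10000 = 650000 Ω

650000 Ω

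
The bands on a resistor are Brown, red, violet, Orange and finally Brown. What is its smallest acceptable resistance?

Brown → 1 (first significant figure)
Red → 2 (second significant figure)
Violet → 7 (third significant figure)
Orange → ×10^3 multiplier
Brown → ±1% tolerance
127 × 1000 = 127000 Ω
Smallest = 127000 × (1 − 1/100) = 125730 Ω.

125730 Ω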